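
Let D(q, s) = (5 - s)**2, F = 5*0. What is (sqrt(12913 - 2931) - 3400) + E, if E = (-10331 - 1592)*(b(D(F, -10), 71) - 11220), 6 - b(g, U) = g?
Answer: 136383797 + sqrt(9982) ≈ 1.3638e+8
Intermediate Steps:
F = 0
b(g, U) = 6 - g
E = 136387197 (E = (-10331 - 1592)*((6 - (-5 - 10)**2) - 11220) = -11923*((6 - 1*(-15)**2) - 11220) = -11923*((6 - 1*225) - 11220) = -11923*((6 - 225) - 11220) = -11923*(-219 - 11220) = -11923*(-11439) = 136387197)
(sqrt(12913 - 2931) - 3400) + E = (sqrt(12913 - 2931) - 3400) + 136387197 = (sqrt(9982) - 3400) + 136387197 = (-3400 + sqrt(9982)) + 136387197 = 136383797 + sqrt(9982)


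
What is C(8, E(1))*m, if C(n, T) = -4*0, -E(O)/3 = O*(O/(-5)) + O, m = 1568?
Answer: 0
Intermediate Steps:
E(O) = -3*O + 3*O²/5 (E(O) = -3*(O*(O/(-5)) + O) = -3*(O*(O*(-⅕)) + O) = -3*(O*(-O/5) + O) = -3*(-O²/5 + O) = -3*(O - O²/5) = -3*O + 3*O²/5)
C(n, T) = 0
C(8, E(1))*m = 0*1568 = 0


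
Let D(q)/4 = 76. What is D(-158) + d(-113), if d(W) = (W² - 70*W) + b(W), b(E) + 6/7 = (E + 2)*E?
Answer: 234676/7 ≈ 33525.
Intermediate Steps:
b(E) = -6/7 + E*(2 + E) (b(E) = -6/7 + (E + 2)*E = -6/7 + (2 + E)*E = -6/7 + E*(2 + E))
D(q) = 304 (D(q) = 4*76 = 304)
d(W) = -6/7 - 68*W + 2*W² (d(W) = (W² - 70*W) + (-6/7 + W² + 2*W) = -6/7 - 68*W + 2*W²)
D(-158) + d(-113) = 304 + (-6/7 - 68*(-113) + 2*(-113)²) = 304 + (-6/7 + 7684 + 2*12769) = 304 + (-6/7 + 7684 + 25538) = 304 + 232548/7 = 234676/7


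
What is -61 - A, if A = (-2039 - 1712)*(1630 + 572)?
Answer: 8259641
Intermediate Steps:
A = -8259702 (A = -3751*2202 = -8259702)
-61 - A = -61 - 1*(-8259702) = -61 + 8259702 = 8259641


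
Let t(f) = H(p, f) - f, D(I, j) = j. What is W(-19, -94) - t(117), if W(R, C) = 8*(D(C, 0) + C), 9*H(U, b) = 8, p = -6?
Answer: -5723/9 ≈ -635.89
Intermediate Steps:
H(U, b) = 8/9 (H(U, b) = (1/9)*8 = 8/9)
W(R, C) = 8*C (W(R, C) = 8*(0 + C) = 8*C)
t(f) = 8/9 - f
W(-19, -94) - t(117) = 8*(-94) - (8/9 - 1*117) = -752 - (8/9 - 117) = -752 - 1*(-1045/9) = -752 + 1045/9 = -5723/9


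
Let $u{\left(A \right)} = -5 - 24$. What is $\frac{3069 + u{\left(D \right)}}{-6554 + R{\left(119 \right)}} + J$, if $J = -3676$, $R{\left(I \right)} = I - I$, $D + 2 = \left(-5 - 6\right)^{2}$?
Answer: $- \frac{12047772}{3277} \approx -3676.5$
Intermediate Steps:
$D = 119$ ($D = -2 + \left(-5 - 6\right)^{2} = -2 + \left(-11\right)^{2} = -2 + 121 = 119$)
$u{\left(A \right)} = -29$ ($u{\left(A \right)} = -5 - 24 = -29$)
$R{\left(I \right)} = 0$
$\frac{3069 + u{\left(D \right)}}{-6554 + R{\left(119 \right)}} + J = \frac{3069 - 29}{-6554 + 0} - 3676 = \frac{3040}{-6554} - 3676 = 3040 \left(- \frac{1}{6554}\right) - 3676 = - \frac{1520}{3277} - 3676 = - \frac{12047772}{3277}$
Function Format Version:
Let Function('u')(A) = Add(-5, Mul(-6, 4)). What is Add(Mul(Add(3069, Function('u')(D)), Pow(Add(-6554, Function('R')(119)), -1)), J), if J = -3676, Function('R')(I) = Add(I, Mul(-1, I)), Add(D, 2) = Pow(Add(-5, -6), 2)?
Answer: Rational(-12047772, 3277) ≈ -3676.5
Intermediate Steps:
D = 119 (D = Add(-2, Pow(Add(-5, -6), 2)) = Add(-2, Pow(-11, 2)) = Add(-2, 121) = 119)
Function('u')(A) = -29 (Function('u')(A) = Add(-5, -24) = -29)
Function('R')(I) = 0
Add(Mul(Add(3069, Function('u')(D)), Pow(Add(-6554, Function('R')(119)), -1)), J) = Add(Mul(Add(3069, -29), Pow(Add(-6554, 0), -1)), -3676) = Add(Mul(3040, Pow(-6554, -1)), -3676) = Add(Mul(3040, Rational(-1, 6554)), -3676) = Add(Rational(-1520, 3277), -3676) = Rational(-12047772, 3277)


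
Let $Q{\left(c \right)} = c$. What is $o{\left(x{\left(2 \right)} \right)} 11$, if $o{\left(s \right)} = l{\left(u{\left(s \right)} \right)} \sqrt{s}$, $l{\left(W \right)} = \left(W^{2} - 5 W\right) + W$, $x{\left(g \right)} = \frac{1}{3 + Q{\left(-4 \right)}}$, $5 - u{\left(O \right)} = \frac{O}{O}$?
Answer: $0$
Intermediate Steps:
$u{\left(O \right)} = 4$ ($u{\left(O \right)} = 5 - \frac{O}{O} = 5 - 1 = 4$)
$x{\left(g \right)} = -1$ ($x{\left(g \right)} = \frac{1}{3 - 4} = \frac{1}{-1} = -1$)
$l{\left(W \right)} = W^{2} - 4 W$
$o{\left(s \right)} = 0$ ($o{\left(s \right)} = 4 \left(-4 + 4\right) \sqrt{s} = 4 \cdot 0 \sqrt{s} = 0 \sqrt{s} = 0$)
$o{\left(x{\left(2 \right)} \right)} 11 = 0 \cdot 11 = 0$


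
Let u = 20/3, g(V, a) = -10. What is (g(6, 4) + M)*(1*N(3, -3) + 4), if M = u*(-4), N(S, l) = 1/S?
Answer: -1430/9 ≈ -158.89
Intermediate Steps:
u = 20/3 (u = 20*(⅓) = 20/3 ≈ 6.6667)
M = -80/3 (M = (20/3)*(-4) = -80/3 ≈ -26.667)
(g(6, 4) + M)*(1*N(3, -3) + 4) = (-10 - 80/3)*(1/3 + 4) = -110*(1*(⅓) + 4)/3 = -110*(⅓ + 4)/3 = -110/3*13/3 = -1430/9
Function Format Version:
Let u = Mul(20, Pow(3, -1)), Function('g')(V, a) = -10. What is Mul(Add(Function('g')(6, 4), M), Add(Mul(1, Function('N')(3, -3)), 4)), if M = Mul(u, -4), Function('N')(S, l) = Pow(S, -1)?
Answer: Rational(-1430, 9) ≈ -158.89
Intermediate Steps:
u = Rational(20, 3) (u = Mul(20, Rational(1, 3)) = Rational(20, 3) ≈ 6.6667)
M = Rational(-80, 3) (M = Mul(Rational(20, 3), -4) = Rational(-80, 3) ≈ -26.667)
Mul(Add(Function('g')(6, 4), M), Add(Mul(1, Function('N')(3, -3)), 4)) = Mul(Add(-10, Rational(-80, 3)), Add(Mul(1, Pow(3, -1)), 4)) = Mul(Rational(-110, 3), Add(Mul(1, Rational(1, 3)), 4)) = Mul(Rational(-110, 3), Add(Rational(1, 3), 4)) = Mul(Rational(-110, 3), Rational(13, 3)) = Rational(-1430, 9)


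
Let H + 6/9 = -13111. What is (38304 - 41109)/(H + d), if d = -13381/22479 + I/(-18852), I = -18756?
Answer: 99057197745/463017957379 ≈ 0.21394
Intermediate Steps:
H = -39335/3 (H = -⅔ - 13111 = -39335/3 ≈ -13112.)
d = 14113126/35314509 (d = -13381/22479 - 18756/(-18852) = -13381*1/22479 - 18756*(-1/18852) = -13381/22479 + 1563/1571 = 14113126/35314509 ≈ 0.39964)
(38304 - 41109)/(H + d) = (38304 - 41109)/(-39335/3 + 14113126/35314509) = -2805/(-463017957379/35314509) = -2805*(-35314509/463017957379) = 99057197745/463017957379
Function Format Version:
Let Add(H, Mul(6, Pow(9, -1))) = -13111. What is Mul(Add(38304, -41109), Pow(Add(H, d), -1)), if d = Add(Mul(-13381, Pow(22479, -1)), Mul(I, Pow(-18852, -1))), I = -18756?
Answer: Rational(99057197745, 463017957379) ≈ 0.21394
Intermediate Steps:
H = Rational(-39335, 3) (H = Add(Rational(-2, 3), -13111) = Rational(-39335, 3) ≈ -13112.)
d = Rational(14113126, 35314509) (d = Add(Mul(-13381, Pow(22479, -1)), Mul(-18756, Pow(-18852, -1))) = Add(Mul(-13381, Rational(1, 22479)), Mul(-18756, Rational(-1, 18852))) = Add(Rational(-13381, 22479), Rational(1563, 1571)) = Rational(14113126, 35314509) ≈ 0.39964)
Mul(Add(38304, -41109), Pow(Add(H, d), -1)) = Mul(Add(38304, -41109), Pow(Add(Rational(-39335, 3), Rational(14113126, 35314509)), -1)) = Mul(-2805, Pow(Rational(-463017957379, 35314509), -1)) = Mul(-2805, Rational(-35314509, 463017957379)) = Rational(99057197745, 463017957379)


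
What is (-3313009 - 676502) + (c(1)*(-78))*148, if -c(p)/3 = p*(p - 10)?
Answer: -4301199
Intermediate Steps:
c(p) = -3*p*(-10 + p) (c(p) = -3*p*(p - 10) = -3*p*(-10 + p))
(-3313009 - 676502) + (c(1)*(-78))*148 = (-3313009 - 676502) + ((3*1*(10 - 1*1))*(-78))*148 = -3989511 + ((3*1*(10 - 1))*(-78))*148 = -3989511 + ((3*1*9)*(-78))*148 = -3989511 + (27*(-78))*148 = -3989511 - 2106*148 = -3989511 - 311688 = -4301199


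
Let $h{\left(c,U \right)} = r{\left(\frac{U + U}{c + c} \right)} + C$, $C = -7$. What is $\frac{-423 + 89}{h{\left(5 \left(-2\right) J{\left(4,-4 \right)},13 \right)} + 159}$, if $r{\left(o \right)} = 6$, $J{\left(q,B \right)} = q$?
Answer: $- \frac{167}{79} \approx -2.1139$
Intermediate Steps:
$h{\left(c,U \right)} = -1$ ($h{\left(c,U \right)} = 6 - 7 = -1$)
$\frac{-423 + 89}{h{\left(5 \left(-2\right) J{\left(4,-4 \right)},13 \right)} + 159} = \frac{-423 + 89}{-1 + 159} = - \frac{334}{158} = \left(-334\right) \frac{1}{158} = - \frac{167}{79}$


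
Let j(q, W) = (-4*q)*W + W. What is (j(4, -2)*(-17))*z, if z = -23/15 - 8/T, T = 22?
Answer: 10642/11 ≈ 967.45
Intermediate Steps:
z = -313/165 (z = -23/15 - 8/22 = -23*1/15 - 8*1/22 = -23/15 - 4/11 = -313/165 ≈ -1.8970)
j(q, W) = W - 4*W*q (j(q, W) = -4*W*q + W = W - 4*W*q)
(j(4, -2)*(-17))*z = (-2*(1 - 4*4)*(-17))*(-313/165) = (-2*(1 - 16)*(-17))*(-313/165) = (-2*(-15)*(-17))*(-313/165) = (30*(-17))*(-313/165) = -510*(-313/165) = 10642/11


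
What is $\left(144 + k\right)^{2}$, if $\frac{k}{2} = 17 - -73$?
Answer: $104976$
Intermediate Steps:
$k = 180$ ($k = 2 \left(17 - -73\right) = 2 \left(17 + 73\right) = 2 \cdot 90 = 180$)
$\left(144 + k\right)^{2} = \left(144 + 180\right)^{2} = 324^{2} = 104976$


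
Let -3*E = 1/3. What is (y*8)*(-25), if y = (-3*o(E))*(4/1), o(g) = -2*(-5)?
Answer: 24000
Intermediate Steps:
E = -1/9 (E = -1/3/3 = -1/3*1/3 = -1/9 ≈ -0.11111)
o(g) = 10
y = -120 (y = (-3*10)*(4/1) = -120 ≈ -120.00)
(y*8)*(-25) = -120*8*(-25) = -960*(-25) = 24000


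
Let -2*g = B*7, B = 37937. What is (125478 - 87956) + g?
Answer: -190515/2 ≈ -95258.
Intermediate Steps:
g = -265559/2 (g = -37937*7/2 = -1/2*265559 = -265559/2 ≈ -1.3278e+5)
(125478 - 87956) + g = (125478 - 87956) - 265559/2 = 37522 - 265559/2 = -190515/2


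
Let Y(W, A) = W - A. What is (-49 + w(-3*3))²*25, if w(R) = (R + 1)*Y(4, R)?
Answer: 585225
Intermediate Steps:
w(R) = (1 + R)*(4 - R) (w(R) = (R + 1)*(4 - R) = (1 + R)*(4 - R))
(-49 + w(-3*3))²*25 = (-49 - (1 - 3*3)*(-4 - 3*3))²*25 = (-49 - (1 - 9)*(-4 - 9))²*25 = (-49 - 1*(-8)*(-13))²*25 = (-49 - 104)²*25 = (-153)²*25 = 23409*25 = 585225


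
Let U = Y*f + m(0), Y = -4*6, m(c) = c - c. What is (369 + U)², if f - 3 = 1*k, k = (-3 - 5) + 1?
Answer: 216225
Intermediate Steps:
m(c) = 0
k = -7 (k = -8 + 1 = -7)
Y = -24
f = -4 (f = 3 + 1*(-7) = 3 - 7 = -4)
U = 96 (U = -24*(-4) + 0 = 96 + 0 = 96)
(369 + U)² = (369 + 96)² = 465² = 216225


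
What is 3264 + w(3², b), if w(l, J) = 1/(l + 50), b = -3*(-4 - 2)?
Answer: 192577/59 ≈ 3264.0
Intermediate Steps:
b = 18 (b = -3*(-6) = 18)
w(l, J) = 1/(50 + l)
3264 + w(3², b) = 3264 + 1/(50 + 3²) = 3264 + 1/(50 + 9) = 3264 + 1/59 = 192577/59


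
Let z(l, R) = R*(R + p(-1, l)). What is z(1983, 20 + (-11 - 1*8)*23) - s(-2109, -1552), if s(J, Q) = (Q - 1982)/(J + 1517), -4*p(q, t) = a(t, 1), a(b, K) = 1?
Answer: 51500235/296 ≈ 1.7399e+5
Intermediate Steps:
p(q, t) = -1/4 (p(q, t) = -1/4*1 = -1/4)
s(J, Q) = (-1982 + Q)/(1517 + J)
z(l, R) = R*(-1/4 + R) (z(l, R) = R*(R - 1/4) = R*(-1/4 + R))
z(1983, 20 + (-11 - 1*8)*23) - s(-2109, -1552) = (20 + (-11 - 1*8)*23)*(-1/4 + (20 + (-11 - 1*8)*23)) - (-1982 - 1552)/(1517 - 2109) = (20 + (-11 - 8)*23)*(-1/4 + (20 + (-11 - 8)*23)) - (-3534)/(-592) = (20 - 19*23)*(-1/4 + (20 - 19*23)) - (-1)*(-3534)/592 = (20 - 437)*(-1/4 + (20 - 437)) - 1*1767/296 = -417*(-1/4 - 417) - 1767/296 = -417*(-1669/4) - 1767/296 = 695973/4 - 1767/296 = 51500235/296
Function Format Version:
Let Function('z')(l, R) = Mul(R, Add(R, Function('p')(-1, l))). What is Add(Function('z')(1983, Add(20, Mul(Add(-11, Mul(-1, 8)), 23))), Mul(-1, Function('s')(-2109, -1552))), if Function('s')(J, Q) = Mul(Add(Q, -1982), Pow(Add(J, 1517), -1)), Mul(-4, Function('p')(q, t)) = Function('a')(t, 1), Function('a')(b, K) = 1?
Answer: Rational(51500235, 296) ≈ 1.7399e+5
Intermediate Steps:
Function('p')(q, t) = Rational(-1, 4) (Function('p')(q, t) = Mul(Rational(-1, 4), 1) = Rational(-1, 4))
Function('s')(J, Q) = Mul(Pow(Add(1517, J), -1), Add(-1982, Q)) (Function('s')(J, Q) = Mul(Add(-1982, Q), Pow(Add(1517, J), -1)) = Mul(Pow(Add(1517, J), -1), Add(-1982, Q)))
Function('z')(l, R) = Mul(R, Add(Rational(-1, 4), R)) (Function('z')(l, R) = Mul(R, Add(R, Rational(-1, 4))) = Mul(R, Add(Rational(-1, 4), R)))
Add(Function('z')(1983, Add(20, Mul(Add(-11, Mul(-1, 8)), 23))), Mul(-1, Function('s')(-2109, -1552))) = Add(Mul(Add(20, Mul(Add(-11, Mul(-1, 8)), 23)), Add(Rational(-1, 4), Add(20, Mul(Add(-11, Mul(-1, 8)), 23)))), Mul(-1, Mul(Pow(Add(1517, -2109), -1), Add(-1982, -1552)))) = Add(Mul(Add(20, Mul(Add(-11, -8), 23)), Add(Rational(-1, 4), Add(20, Mul(Add(-11, -8), 23)))), Mul(-1, Mul(Pow(-592, -1), -3534))) = Add(Mul(Add(20, Mul(-19, 23)), Add(Rational(-1, 4), Add(20, Mul(-19, 23)))), Mul(-1, Mul(Rational(-1, 592), -3534))) = Add(Mul(Add(20, -437), Add(Rational(-1, 4), Add(20, -437))), Mul(-1, Rational(1767, 296))) = Add(Mul(-417, Add(Rational(-1, 4), -417)), Rational(-1767, 296)) = Add(Mul(-417, Rational(-1669, 4)), Rational(-1767, 296)) = Add(Rational(695973, 4), Rational(-1767, 296)) = Rational(51500235, 296)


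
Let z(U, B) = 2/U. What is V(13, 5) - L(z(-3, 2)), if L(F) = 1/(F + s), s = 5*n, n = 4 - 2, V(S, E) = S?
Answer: 361/28 ≈ 12.893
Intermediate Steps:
n = 2
s = 10 (s = 5*2 = 10)
L(F) = 1/(10 + F) (L(F) = 1/(F + 10) = 1/(10 + F))
V(13, 5) - L(z(-3, 2)) = 13 - 1/(10 + 2/(-3)) = 13 - 1/(10 + 2*(-⅓)) = 13 - 1/(10 - ⅔) = 13 - 1/28/3 = 13 - 1*3/28 = 13 - 3/28 = 361/28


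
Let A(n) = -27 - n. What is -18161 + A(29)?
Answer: -18217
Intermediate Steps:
-18161 + A(29) = -18161 + (-27 - 1*29) = -18161 + (-27 - 29) = -18161 - 56 = -18217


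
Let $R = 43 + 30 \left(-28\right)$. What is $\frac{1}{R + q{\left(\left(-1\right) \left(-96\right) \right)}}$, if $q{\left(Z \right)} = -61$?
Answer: $- \frac{1}{858} \approx -0.0011655$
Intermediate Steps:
$R = -797$ ($R = 43 - 840 = -797$)
$\frac{1}{R + q{\left(\left(-1\right) \left(-96\right) \right)}} = \frac{1}{-797 - 61} = \frac{1}{-858} = - \frac{1}{858}$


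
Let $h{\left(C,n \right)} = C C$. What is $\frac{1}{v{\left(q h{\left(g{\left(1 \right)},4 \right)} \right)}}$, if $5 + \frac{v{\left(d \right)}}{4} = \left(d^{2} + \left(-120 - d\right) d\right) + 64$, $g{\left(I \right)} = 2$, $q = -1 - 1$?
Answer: $\frac{1}{4076} \approx 0.00024534$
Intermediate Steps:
$q = -2$ ($q = -1 - 1 = -2$)
$h{\left(C,n \right)} = C^{2}$
$v{\left(d \right)} = 236 + 4 d^{2} + 4 d \left(-120 - d\right)$ ($v{\left(d \right)} = -20 + 4 \left(\left(d^{2} + \left(-120 - d\right) d\right) + 64\right) = -20 + 4 \left(\left(d^{2} + d \left(-120 - d\right)\right) + 64\right) = -20 + 4 \left(64 + d^{2} + d \left(-120 - d\right)\right) = -20 + \left(256 + 4 d^{2} + 4 d \left(-120 - d\right)\right) = 236 + 4 d^{2} + 4 d \left(-120 - d\right)$)
$\frac{1}{v{\left(q h{\left(g{\left(1 \right)},4 \right)} \right)}} = \frac{1}{236 - 480 \left(- 2 \cdot 2^{2}\right)} = \frac{1}{236 - 480 \left(\left(-2\right) 4\right)} = \frac{1}{236 - -3840} = \frac{1}{236 + 3840} = \frac{1}{4076}$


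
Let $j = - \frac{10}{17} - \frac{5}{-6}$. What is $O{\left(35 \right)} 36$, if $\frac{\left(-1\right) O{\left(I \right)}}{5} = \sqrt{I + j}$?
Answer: $- \frac{30 \sqrt{366690}}{17} \approx -1068.6$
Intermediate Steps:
$j = \frac{25}{102}$ ($j = \left(-10\right) \frac{1}{17} - - \frac{5}{6} = - \frac{10}{17} + \frac{5}{6} = \frac{25}{102} \approx 0.2451$)
$O{\left(I \right)} = - 5 \sqrt{\frac{25}{102} + I}$ ($O{\left(I \right)} = - 5 \sqrt{I + \frac{25}{102}} = - 5 \sqrt{\frac{25}{102} + I}$)
$O{\left(35 \right)} 36 = - \frac{5 \sqrt{2550 + 10404 \cdot 35}}{102} \cdot 36 = - \frac{5 \sqrt{2550 + 364140}}{102} \cdot 36 = - \frac{5 \sqrt{366690}}{102} \cdot 36 = - \frac{30 \sqrt{366690}}{17}$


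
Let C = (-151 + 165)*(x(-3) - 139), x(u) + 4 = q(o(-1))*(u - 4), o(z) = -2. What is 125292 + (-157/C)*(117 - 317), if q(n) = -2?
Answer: 113122976/903 ≈ 1.2527e+5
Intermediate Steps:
x(u) = 4 - 2*u (x(u) = -4 - 2*(u - 4) = -4 - 2*(-4 + u) = -4 + (8 - 2*u) = 4 - 2*u)
C = -1806 (C = (-151 + 165)*((4 - 2*(-3)) - 139) = 14*((4 + 6) - 139) = 14*(10 - 139) = 14*(-129) = -1806)
125292 + (-157/C)*(117 - 317) = 125292 + (-157/(-1806))*(117 - 317) = 125292 - 157*(-1/1806)*(-200) = 125292 + (157/1806)*(-200) = 125292 - 15700/903 = 113122976/903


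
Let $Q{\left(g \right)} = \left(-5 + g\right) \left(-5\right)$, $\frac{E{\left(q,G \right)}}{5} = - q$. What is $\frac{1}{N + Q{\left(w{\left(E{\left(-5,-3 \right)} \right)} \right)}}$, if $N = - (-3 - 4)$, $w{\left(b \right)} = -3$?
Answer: $\frac{1}{47} \approx 0.021277$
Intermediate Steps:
$E{\left(q,G \right)} = - 5 q$ ($E{\left(q,G \right)} = 5 \left(- q\right) = - 5 q$)
$Q{\left(g \right)} = 25 - 5 g$
$N = 7$ ($N = \left(-1\right) \left(-7\right) = 7$)
$\frac{1}{N + Q{\left(w{\left(E{\left(-5,-3 \right)} \right)} \right)}} = \frac{1}{7 + \left(25 - -15\right)} = \frac{1}{7 + \left(25 + 15\right)} = \frac{1}{7 + 40} = \frac{1}{47}$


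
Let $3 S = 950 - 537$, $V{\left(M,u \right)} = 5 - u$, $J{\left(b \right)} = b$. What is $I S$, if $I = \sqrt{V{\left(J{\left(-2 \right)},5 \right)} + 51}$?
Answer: $\frac{413 \sqrt{51}}{3} \approx 983.14$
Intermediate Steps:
$S = \frac{413}{3}$ ($S = \frac{950 - 537}{3} = \frac{1}{3} \cdot 413 = \frac{413}{3} \approx 137.67$)
$I = \sqrt{51}$ ($I = \sqrt{\left(5 - 5\right) + 51} = \sqrt{0 + 51} = \sqrt{51} \approx 7.1414$)
$I S = \sqrt{51} \cdot \frac{413}{3} = \frac{413 \sqrt{51}}{3}$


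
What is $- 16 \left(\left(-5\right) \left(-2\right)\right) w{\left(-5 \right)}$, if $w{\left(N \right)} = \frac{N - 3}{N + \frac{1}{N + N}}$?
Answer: $- \frac{12800}{51} \approx -250.98$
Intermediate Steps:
$w{\left(N \right)} = \frac{-3 + N}{N + \frac{1}{2 N}}$
$- 16 \left(\left(-5\right) \left(-2\right)\right) w{\left(-5 \right)} = - 16 \left(\left(-5\right) \left(-2\right)\right) 2 \left(-5\right) \frac{1}{1 + 2 \left(-5\right)^{2}} \left(-3 - 5\right) = \left(-16\right) 10 \cdot 2 \left(-5\right) \frac{1}{1 + 2 \cdot 25} \left(-8\right) = - 160 \cdot 2 \left(-5\right) \frac{1}{1 + 50} \left(-8\right) = - 160 \cdot 2 \left(-5\right) \frac{1}{51} \left(-8\right) = \left(-160\right) \frac{80}{51} = - \frac{12800}{51}$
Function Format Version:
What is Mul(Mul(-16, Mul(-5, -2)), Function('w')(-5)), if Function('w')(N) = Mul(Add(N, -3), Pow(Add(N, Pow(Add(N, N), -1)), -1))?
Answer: Rational(-12800, 51) ≈ -250.98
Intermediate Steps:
Function('w')(N) = Mul(Pow(Add(N, Mul(Rational(1, 2), Pow(N, -1))), -1), Add(-3, N)) (Function('w')(N) = Mul(Add(-3, N), Pow(Add(N, Pow(Mul(2, N), -1)), -1)) = Mul(Add(-3, N), Pow(Add(N, Mul(Rational(1, 2), Pow(N, -1))), -1)) = Mul(Pow(Add(N, Mul(Rational(1, 2), Pow(N, -1))), -1), Add(-3, N)))
Mul(Mul(-16, Mul(-5, -2)), Function('w')(-5)) = Mul(Mul(-16, Mul(-5, -2)), Mul(2, -5, Pow(Add(1, Mul(2, Pow(-5, 2))), -1), Add(-3, -5))) = Mul(Mul(-16, 10), Mul(2, -5, Pow(Add(1, Mul(2, 25)), -1), -8)) = Mul(-160, Mul(2, -5, Pow(Add(1, 50), -1), -8)) = Mul(-160, Mul(2, -5, Pow(51, -1), -8)) = Mul(-160, Mul(2, -5, Rational(1, 51), -8)) = Mul(-160, Rational(80, 51)) = Rational(-12800, 51)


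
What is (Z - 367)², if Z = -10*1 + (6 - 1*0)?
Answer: 137641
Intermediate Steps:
Z = -4 (Z = -10 + (6 + 0) = -10 + 6 = -4)
(Z - 367)² = (-4 - 367)² = (-371)² = 137641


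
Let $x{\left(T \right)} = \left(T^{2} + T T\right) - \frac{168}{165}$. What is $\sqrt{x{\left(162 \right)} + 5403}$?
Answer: $\frac{\sqrt{175117195}}{55} \approx 240.6$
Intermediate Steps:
$x{\left(T \right)} = - \frac{56}{55} + 2 T^{2}$ ($x{\left(T \right)} = \left(T^{2} + T^{2}\right) - \frac{56}{55} = 2 T^{2} - \frac{56}{55} = - \frac{56}{55} + 2 T^{2}$)
$\sqrt{x{\left(162 \right)} + 5403} = \sqrt{\left(- \frac{56}{55} + 2 \cdot 162^{2}\right) + 5403} = \sqrt{\left(- \frac{56}{55} + 2 \cdot 26244\right) + 5403} = \sqrt{\left(- \frac{56}{55} + 52488\right) + 5403} = \sqrt{\frac{2886784}{55} + 5403} = \sqrt{\frac{3183949}{55}} = \frac{\sqrt{175117195}}{55}$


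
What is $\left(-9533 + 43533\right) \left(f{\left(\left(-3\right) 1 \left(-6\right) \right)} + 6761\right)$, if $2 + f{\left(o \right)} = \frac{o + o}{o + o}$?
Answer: $229840000$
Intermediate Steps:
$f{\left(o \right)} = -1$ ($f{\left(o \right)} = -2 + \frac{o + o}{o + o} = -2 + \frac{2 o}{2 o} = -2 + 2 o \frac{1}{2 o} = -2 + 1 = -1$)
$\left(-9533 + 43533\right) \left(f{\left(\left(-3\right) 1 \left(-6\right) \right)} + 6761\right) = \left(-9533 + 43533\right) \left(-1 + 6761\right) = 34000 \cdot 6760 = 229840000$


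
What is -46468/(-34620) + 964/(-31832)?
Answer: 90362231/68876490 ≈ 1.3119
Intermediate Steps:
-46468/(-34620) + 964/(-31832) = -46468*(-1/34620) + 964*(-1/31832) = 11617/8655 - 241/7958 = 90362231/68876490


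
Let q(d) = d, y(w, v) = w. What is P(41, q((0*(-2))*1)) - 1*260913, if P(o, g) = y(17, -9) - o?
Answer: -260937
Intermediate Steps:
P(o, g) = 17 - o
P(41, q((0*(-2))*1)) - 1*260913 = (17 - 1*41) - 1*260913 = (17 - 41) - 260913 = -24 - 260913 = -260937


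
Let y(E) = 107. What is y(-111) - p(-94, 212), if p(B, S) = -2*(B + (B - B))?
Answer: -81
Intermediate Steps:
p(B, S) = -2*B (p(B, S) = -2*(B + 0) = -2*B)
y(-111) - p(-94, 212) = 107 - (-2)*(-94) = 107 - 1*188 = 107 - 188 = -81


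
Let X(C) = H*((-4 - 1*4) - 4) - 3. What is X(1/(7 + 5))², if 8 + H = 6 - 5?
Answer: 6561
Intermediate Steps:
H = -7 (H = -8 + (6 - 5) = -8 + 1 = -7)
X(C) = 81 (X(C) = -7*((-4 - 1*4) - 4) - 3 = -7*((-4 - 4) - 4) - 3 = -7*(-8 - 4) - 3 = -7*(-12) - 3 = 84 - 3 = 81)
X(1/(7 + 5))² = 81² = 6561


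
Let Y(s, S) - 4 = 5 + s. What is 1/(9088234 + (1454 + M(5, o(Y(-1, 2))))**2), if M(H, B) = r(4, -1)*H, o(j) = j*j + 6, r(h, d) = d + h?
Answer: 1/11246195 ≈ 8.8919e-8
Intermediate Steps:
Y(s, S) = 9 + s (Y(s, S) = 4 + (5 + s) = 9 + s)
o(j) = 6 + j**2 (o(j) = j**2 + 6 = 6 + j**2)
M(H, B) = 3*H (M(H, B) = (-1 + 4)*H = 3*H)
1/(9088234 + (1454 + M(5, o(Y(-1, 2))))**2) = 1/(9088234 + (1454 + 3*5)**2) = 1/(9088234 + (1454 + 15)**2) = 1/(9088234 + 1469**2) = 1/(9088234 + 2157961) = 1/11246195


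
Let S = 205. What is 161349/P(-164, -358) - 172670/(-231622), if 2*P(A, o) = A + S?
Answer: 37375517813/4748251 ≈ 7871.4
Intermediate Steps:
P(A, o) = 205/2 + A/2 (P(A, o) = (A + 205)/2 = (205 + A)/2 = 205/2 + A/2)
161349/P(-164, -358) - 172670/(-231622) = 161349/(205/2 + (½)*(-164)) - 172670/(-231622) = 161349/(205/2 - 82) - 172670*(-1/231622) = 161349/(41/2) + 86335/115811 = 161349*(2/41) + 86335/115811 = 322698/41 + 86335/115811 = 37375517813/4748251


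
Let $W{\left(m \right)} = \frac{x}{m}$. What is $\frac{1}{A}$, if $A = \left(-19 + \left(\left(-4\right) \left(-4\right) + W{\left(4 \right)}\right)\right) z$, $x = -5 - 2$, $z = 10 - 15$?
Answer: $\frac{4}{95} \approx 0.042105$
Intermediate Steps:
$z = -5$ ($z = 10 - 15 = -5$)
$x = -7$ ($x = -5 - 2 = -7$)
$W{\left(m \right)} = - \frac{7}{m}$
$A = \frac{95}{4}$ ($A = \left(-19 - \left(-16 + \frac{7}{4}\right)\right) \left(-5\right) = \left(-19 + \left(16 - \frac{7}{4}\right)\right) \left(-5\right) = \left(-19 + \frac{57}{4}\right) \left(-5\right) = \left(- \frac{19}{4}\right) \left(-5\right) = \frac{95}{4} \approx 23.75$)
$\frac{1}{A} = \frac{1}{\frac{95}{4}} = \frac{4}{95}$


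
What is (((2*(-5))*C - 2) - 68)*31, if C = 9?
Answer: -4960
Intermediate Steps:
(((2*(-5))*C - 2) - 68)*31 = (((2*(-5))*9 - 2) - 68)*31 = ((-10*9 - 2) - 68)*31 = ((-90 - 2) - 68)*31 = (-92 - 68)*31 = -160*31 = -4960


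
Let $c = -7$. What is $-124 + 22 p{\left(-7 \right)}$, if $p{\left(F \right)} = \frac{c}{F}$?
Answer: $-102$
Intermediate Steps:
$p{\left(F \right)} = - \frac{7}{F}$
$-124 + 22 p{\left(-7 \right)} = -124 + 22 \left(- \frac{7}{-7}\right) = -124 + 22 \left(\left(-7\right) \left(- \frac{1}{7}\right)\right) = -124 + 22 \cdot 1 = -124 + 22 = -102$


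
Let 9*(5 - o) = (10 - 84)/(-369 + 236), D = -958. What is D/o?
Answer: -1146726/5911 ≈ -194.00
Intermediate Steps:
o = 5911/1197 (o = 5 - (10 - 84)/(9*(-369 + 236)) = 5 - (-74)/(9*(-133)) = 5 - (-74)*(-1)/(9*133) = 5 - ⅑*74/133 = 5 - 74/1197 = 5911/1197 ≈ 4.9382)
D/o = -958/5911/1197 = -958*1197/5911 = -1146726/5911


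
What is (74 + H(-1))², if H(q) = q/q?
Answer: 5625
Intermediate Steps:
H(q) = 1
(74 + H(-1))² = (74 + 1)² = 75² = 5625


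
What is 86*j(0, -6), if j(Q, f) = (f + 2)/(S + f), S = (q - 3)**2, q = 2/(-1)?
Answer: -344/19 ≈ -18.105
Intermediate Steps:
q = -2 (q = 2*(-1) = -2)
S = 25 (S = (-2 - 3)**2 = (-5)**2 = 25)
j(Q, f) = (2 + f)/(25 + f) (j(Q, f) = (f + 2)/(25 + f) = (2 + f)/(25 + f))
86*j(0, -6) = 86*((2 - 6)/(25 - 6)) = 86*(-4/19) = -344/19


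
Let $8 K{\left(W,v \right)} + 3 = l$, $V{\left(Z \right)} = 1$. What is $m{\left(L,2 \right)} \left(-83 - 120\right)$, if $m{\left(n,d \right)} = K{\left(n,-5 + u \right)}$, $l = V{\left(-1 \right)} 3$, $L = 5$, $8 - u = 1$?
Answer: $0$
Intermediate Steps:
$u = 7$ ($u = 8 - 1 = 7$)
$l = 3$ ($l = 1 \cdot 3 = 3$)
$K{\left(W,v \right)} = 0$ ($K{\left(W,v \right)} = - \frac{3}{8} + \frac{1}{8} \cdot 3 = - \frac{3}{8} + \frac{3}{8} = 0$)
$m{\left(n,d \right)} = 0$
$m{\left(L,2 \right)} \left(-83 - 120\right) = 0 \left(-83 - 120\right) = 0 \left(-203\right) = 0$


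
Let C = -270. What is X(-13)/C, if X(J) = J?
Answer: 13/270 ≈ 0.048148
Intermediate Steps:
X(-13)/C = -13/(-270) = -13*(-1/270) = 13/270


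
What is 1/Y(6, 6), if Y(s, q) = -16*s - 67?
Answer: -1/163 ≈ -0.0061350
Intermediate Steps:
Y(s, q) = -67 - 16*s
1/Y(6, 6) = 1/(-67 - 16*6) = 1/(-67 - 96) = 1/(-163) = -1/163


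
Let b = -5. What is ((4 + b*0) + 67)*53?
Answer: 3763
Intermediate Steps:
((4 + b*0) + 67)*53 = ((4 - 5*0) + 67)*53 = ((4 + 0) + 67)*53 = (4 + 67)*53 = 71*53 = 3763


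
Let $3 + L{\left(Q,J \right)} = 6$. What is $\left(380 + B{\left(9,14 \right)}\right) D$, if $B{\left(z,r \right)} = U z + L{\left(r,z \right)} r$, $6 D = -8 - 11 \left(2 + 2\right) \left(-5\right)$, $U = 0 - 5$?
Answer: $\frac{39962}{3} \approx 13321.0$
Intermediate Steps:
$U = -5$
$L{\left(Q,J \right)} = 3$ ($L{\left(Q,J \right)} = -3 + 6 = 3$)
$D = \frac{106}{3}$ ($D = \frac{-8 - 11 \left(2 + 2\right) \left(-5\right)}{6} = \frac{-8 - 11 \cdot 4 \left(-5\right)}{6} = \frac{-8 - -220}{6} = \frac{-8 + 220}{6} = \frac{1}{6} \cdot 212 = \frac{106}{3} \approx 35.333$)
$B{\left(z,r \right)} = - 5 z + 3 r$
$\left(380 + B{\left(9,14 \right)}\right) D = \left(380 + \left(\left(-5\right) 9 + 3 \cdot 14\right)\right) \frac{106}{3} = \left(380 + \left(-45 + 42\right)\right) \frac{106}{3} = \left(380 - 3\right) \frac{106}{3} = 377 \cdot \frac{106}{3} = \frac{39962}{3}$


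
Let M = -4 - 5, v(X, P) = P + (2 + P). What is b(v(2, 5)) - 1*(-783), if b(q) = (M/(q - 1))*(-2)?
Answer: 8631/11 ≈ 784.64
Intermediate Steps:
v(X, P) = 2 + 2*P
M = -9
b(q) = 18/(-1 + q) (b(q) = (-9/(q - 1))*(-2) = (-9/(-1 + q))*(-2) = -9/(-1 + q)*(-2) = 18/(-1 + q))
b(v(2, 5)) - 1*(-783) = 18/(-1 + (2 + 2*5)) - 1*(-783) = 18/(-1 + (2 + 10)) + 783 = 18/(-1 + 12) + 783 = 18/11 + 783 = 8631/11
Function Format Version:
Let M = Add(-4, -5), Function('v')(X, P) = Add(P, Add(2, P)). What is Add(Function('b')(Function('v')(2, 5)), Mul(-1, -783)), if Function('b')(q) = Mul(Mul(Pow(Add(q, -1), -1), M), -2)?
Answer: Rational(8631, 11) ≈ 784.64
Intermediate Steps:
Function('v')(X, P) = Add(2, Mul(2, P))
M = -9
Function('b')(q) = Mul(18, Pow(Add(-1, q), -1)) (Function('b')(q) = Mul(Mul(Pow(Add(q, -1), -1), -9), -2) = Mul(Mul(Pow(Add(-1, q), -1), -9), -2) = Mul(Mul(-9, Pow(Add(-1, q), -1)), -2) = Mul(18, Pow(Add(-1, q), -1)))
Add(Function('b')(Function('v')(2, 5)), Mul(-1, -783)) = Add(Mul(18, Pow(Add(-1, Add(2, Mul(2, 5))), -1)), Mul(-1, -783)) = Add(Mul(18, Pow(Add(-1, Add(2, 10)), -1)), 783) = Add(Mul(18, Pow(Add(-1, 12), -1)), 783) = Add(Mul(18, Pow(11, -1)), 783) = Add(Mul(18, Rational(1, 11)), 783) = Add(Rational(18, 11), 783) = Rational(8631, 11)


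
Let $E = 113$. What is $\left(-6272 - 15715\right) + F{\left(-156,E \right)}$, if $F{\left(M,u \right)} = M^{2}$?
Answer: $2349$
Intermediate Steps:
$\left(-6272 - 15715\right) + F{\left(-156,E \right)} = \left(-6272 - 15715\right) + \left(-156\right)^{2} = -21987 + 24336 = 2349$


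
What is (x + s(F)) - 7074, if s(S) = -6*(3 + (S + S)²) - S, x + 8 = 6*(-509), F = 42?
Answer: -52532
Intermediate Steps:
x = -3062 (x = -8 + 6*(-509) = -8 - 3054 = -3062)
s(S) = -18 - S - 24*S² (s(S) = -6*(3 + (2*S)²) - S = -6*(3 + 4*S²) - S = (-18 - 24*S²) - S = -18 - S - 24*S²)
(x + s(F)) - 7074 = (-3062 + (-18 - 1*42 - 24*42²)) - 7074 = (-3062 + (-18 - 42 - 24*1764)) - 7074 = (-3062 + (-18 - 42 - 42336)) - 7074 = (-3062 - 42396) - 7074 = -45458 - 7074 = -52532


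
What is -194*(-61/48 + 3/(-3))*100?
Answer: 264325/6 ≈ 44054.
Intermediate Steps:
-194*(-61/48 + 3/(-3))*100 = -194*(-61*1/48 + 3*(-⅓))*100 = -194*(-61/48 - 1)*100 = -194*(-109/48)*100 = (10573/24)*100 = 264325/6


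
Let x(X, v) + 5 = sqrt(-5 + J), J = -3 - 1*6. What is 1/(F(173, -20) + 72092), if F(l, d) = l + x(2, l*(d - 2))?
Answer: 36130/2610753807 - I*sqrt(14)/5221507614 ≈ 1.3839e-5 - 7.1659e-10*I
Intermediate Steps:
J = -9 (J = -3 - 6 = -9)
x(X, v) = -5 + I*sqrt(14) (x(X, v) = -5 + sqrt(-5 - 9) = -5 + sqrt(-14) = -5 + I*sqrt(14))
F(l, d) = -5 + l + I*sqrt(14) (F(l, d) = l + (-5 + I*sqrt(14)) = -5 + l + I*sqrt(14))
1/(F(173, -20) + 72092) = 1/((-5 + 173 + I*sqrt(14)) + 72092) = 1/((168 + I*sqrt(14)) + 72092) = 1/(72260 + I*sqrt(14))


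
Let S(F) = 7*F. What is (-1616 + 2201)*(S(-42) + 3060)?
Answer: 1618110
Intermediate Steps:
(-1616 + 2201)*(S(-42) + 3060) = (-1616 + 2201)*(7*(-42) + 3060) = 585*(-294 + 3060) = 585*2766 = 1618110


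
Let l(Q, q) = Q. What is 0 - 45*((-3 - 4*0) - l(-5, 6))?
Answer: -90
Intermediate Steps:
0 - 45*((-3 - 4*0) - l(-5, 6)) = 0 - 45*((-3 - 4*0) - 1*(-5)) = 0 - 45*((-3 + 0) + 5) = 0 - 45*(-3 + 5) = 0 - 45*2 = 0 - 90 = -90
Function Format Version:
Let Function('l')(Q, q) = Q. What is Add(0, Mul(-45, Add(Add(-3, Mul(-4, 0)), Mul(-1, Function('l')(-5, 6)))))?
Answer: -90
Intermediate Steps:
Add(0, Mul(-45, Add(Add(-3, Mul(-4, 0)), Mul(-1, Function('l')(-5, 6))))) = Add(0, Mul(-45, Add(Add(-3, Mul(-4, 0)), Mul(-1, -5)))) = Add(0, Mul(-45, Add(Add(-3, 0), 5))) = Add(0, Mul(-45, Add(-3, 5))) = Add(0, Mul(-45, 2)) = Add(0, -90) = -90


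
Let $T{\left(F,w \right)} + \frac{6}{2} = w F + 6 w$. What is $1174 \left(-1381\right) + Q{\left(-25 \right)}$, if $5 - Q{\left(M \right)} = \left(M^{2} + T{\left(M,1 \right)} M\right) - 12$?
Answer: $-1622452$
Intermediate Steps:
$T{\left(F,w \right)} = -3 + 6 w + F w$ ($T{\left(F,w \right)} = -3 + \left(w F + 6 w\right) = -3 + \left(F w + 6 w\right) = -3 + \left(6 w + F w\right) = -3 + 6 w + F w$)
$Q{\left(M \right)} = 17 - M^{2} - M \left(3 + M\right)$ ($Q{\left(M \right)} = 5 - \left(\left(M^{2} + \left(-3 + 6 \cdot 1 + M 1\right) M\right) - 12\right) = 5 - \left(\left(M^{2} + \left(-3 + 6 + M\right) M\right) - 12\right) = 5 - \left(\left(M^{2} + \left(3 + M\right) M\right) - 12\right) = 5 - \left(\left(M^{2} + M \left(3 + M\right)\right) - 12\right) = 5 - \left(-12 + M^{2} + M \left(3 + M\right)\right) = 17 - M^{2} - M \left(3 + M\right)$)
$1174 \left(-1381\right) + Q{\left(-25 \right)} = 1174 \left(-1381\right) - \left(608 - 25 \left(3 - 25\right)\right) = -1621294 - \left(608 + 550\right) = -1621294 - 1158 = -1622452$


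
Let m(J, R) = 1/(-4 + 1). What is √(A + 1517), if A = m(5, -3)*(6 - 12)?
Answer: 7*√31 ≈ 38.974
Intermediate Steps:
m(J, R) = -⅓ (m(J, R) = 1/(-3) = -⅓)
A = 2 (A = -(6 - 12)/3 = -⅓*(-6) = 2)
√(A + 1517) = √(2 + 1517) = √1519 = 7*√31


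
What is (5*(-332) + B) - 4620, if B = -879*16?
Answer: -20344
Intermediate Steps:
B = -14064
(5*(-332) + B) - 4620 = (5*(-332) - 14064) - 4620 = (-1660 - 14064) - 4620 = -15724 - 4620 = -20344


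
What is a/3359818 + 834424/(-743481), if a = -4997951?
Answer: -931342054609/356851549494 ≈ -2.6099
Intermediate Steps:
a/3359818 + 834424/(-743481) = -4997951/3359818 + 834424/(-743481) = -4997951*1/3359818 + 834424*(-1/743481) = -713993/479974 - 834424/743481 = -931342054609/356851549494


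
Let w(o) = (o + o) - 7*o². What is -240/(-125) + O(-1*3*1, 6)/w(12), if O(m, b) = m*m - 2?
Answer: 47057/24600 ≈ 1.9129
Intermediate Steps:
w(o) = -7*o² + 2*o (w(o) = 2*o - 7*o² = -7*o² + 2*o)
O(m, b) = -2 + m² (O(m, b) = m² - 2 = -2 + m²)
-240/(-125) + O(-1*3*1, 6)/w(12) = -240/(-125) + (-2 + (-1*3*1)²)/((12*(2 - 7*12))) = -240*(-1/125) + (-2 + (-3*1)²)/((12*(2 - 84))) = 48/25 + (-2 + (-3)²)/((12*(-82))) = 48/25 + (-2 + 9)/(-984) = 48/25 + 7*(-1/984) = 48/25 - 7/984 = 47057/24600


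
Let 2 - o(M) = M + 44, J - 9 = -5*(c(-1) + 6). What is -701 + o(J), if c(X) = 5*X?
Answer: -747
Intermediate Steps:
J = 4 (J = 9 - 5*(5*(-1) + 6) = 9 - 5*(-5 + 6) = 9 - 5*1 = 9 - 5 = 4)
o(M) = -42 - M (o(M) = 2 - (M + 44) = 2 - (44 + M) = 2 + (-44 - M) = -42 - M)
-701 + o(J) = -701 + (-42 - 1*4) = -701 + (-42 - 4) = -701 - 46 = -747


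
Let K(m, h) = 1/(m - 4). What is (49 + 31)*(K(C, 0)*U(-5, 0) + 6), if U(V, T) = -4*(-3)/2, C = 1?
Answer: 320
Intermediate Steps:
U(V, T) = 6 (U(V, T) = 12*(½) = 6)
K(m, h) = 1/(-4 + m)
(49 + 31)*(K(C, 0)*U(-5, 0) + 6) = (49 + 31)*(6/(-4 + 1) + 6) = 80*(6/(-3) + 6) = 80*(-⅓*6 + 6) = 80*(-2 + 6) = 80*4 = 320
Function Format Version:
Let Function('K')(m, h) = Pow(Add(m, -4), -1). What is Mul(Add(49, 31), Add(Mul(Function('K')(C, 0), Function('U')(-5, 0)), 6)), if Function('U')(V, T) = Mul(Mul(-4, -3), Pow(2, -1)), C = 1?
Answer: 320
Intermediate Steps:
Function('U')(V, T) = 6 (Function('U')(V, T) = Mul(12, Rational(1, 2)) = 6)
Function('K')(m, h) = Pow(Add(-4, m), -1)
Mul(Add(49, 31), Add(Mul(Function('K')(C, 0), Function('U')(-5, 0)), 6)) = Mul(Add(49, 31), Add(Mul(Pow(Add(-4, 1), -1), 6), 6)) = Mul(80, Add(Mul(Pow(-3, -1), 6), 6)) = Mul(80, Add(Mul(Rational(-1, 3), 6), 6)) = Mul(80, Add(-2, 6)) = Mul(80, 4) = 320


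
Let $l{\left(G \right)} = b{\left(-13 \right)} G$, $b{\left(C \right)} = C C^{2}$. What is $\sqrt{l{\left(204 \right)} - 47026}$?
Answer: $i \sqrt{495214} \approx 703.71 i$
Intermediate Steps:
$b{\left(C \right)} = C^{3}$
$l{\left(G \right)} = - 2197 G$ ($l{\left(G \right)} = \left(-13\right)^{3} G = - 2197 G$)
$\sqrt{l{\left(204 \right)} - 47026} = \sqrt{\left(-2197\right) 204 - 47026} = \sqrt{-448188 - 47026} = \sqrt{-495214} = i \sqrt{495214}$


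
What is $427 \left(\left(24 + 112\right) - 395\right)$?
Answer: $-110593$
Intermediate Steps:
$427 \left(\left(24 + 112\right) - 395\right) = 427 \left(136 - 395\right) = 427 \left(-259\right) = -110593$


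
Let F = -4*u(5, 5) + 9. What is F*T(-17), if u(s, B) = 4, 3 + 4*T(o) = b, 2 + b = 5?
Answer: 0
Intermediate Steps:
b = 3 (b = -2 + 5 = 3)
T(o) = 0 (T(o) = -3/4 + (1/4)*3 = -3/4 + 3/4 = 0)
F = -7 (F = -4*4 + 9 = -16 + 9 = -7)
F*T(-17) = -7*0 = 0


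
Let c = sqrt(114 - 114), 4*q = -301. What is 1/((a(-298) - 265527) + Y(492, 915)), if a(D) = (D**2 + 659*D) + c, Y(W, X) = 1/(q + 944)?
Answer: -3475/1296539871 ≈ -2.6802e-6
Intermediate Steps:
q = -301/4 (q = (1/4)*(-301) = -301/4 ≈ -75.250)
c = 0 (c = sqrt(0) = 0)
Y(W, X) = 4/3475 (Y(W, X) = 1/(-301/4 + 944) = 1/(3475/4) = 4/3475)
a(D) = D**2 + 659*D (a(D) = (D**2 + 659*D) + 0 = D**2 + 659*D)
1/((a(-298) - 265527) + Y(492, 915)) = 1/((-298*(659 - 298) - 265527) + 4/3475) = 1/((-298*361 - 265527) + 4/3475) = 1/((-107578 - 265527) + 4/3475) = 1/(-373105 + 4/3475) = 1/(-1296539871/3475) = -3475/1296539871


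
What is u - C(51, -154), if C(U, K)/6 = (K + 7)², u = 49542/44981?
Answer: -5831917032/44981 ≈ -1.2965e+5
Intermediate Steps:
u = 49542/44981 (u = 49542*(1/44981) = 49542/44981 ≈ 1.1014)
C(U, K) = 6*(7 + K)² (C(U, K) = 6*(K + 7)² = 6*(7 + K)²)
u - C(51, -154) = 49542/44981 - 6*(7 - 154)² = 49542/44981 - 6*(-147)² = 49542/44981 - 6*21609 = 49542/44981 - 1*129654 = 49542/44981 - 129654 = -5831917032/44981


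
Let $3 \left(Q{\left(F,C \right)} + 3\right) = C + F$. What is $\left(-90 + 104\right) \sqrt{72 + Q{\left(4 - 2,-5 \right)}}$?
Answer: $28 \sqrt{17} \approx 115.45$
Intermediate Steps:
$Q{\left(F,C \right)} = -3 + \frac{C}{3} + \frac{F}{3}$ ($Q{\left(F,C \right)} = -3 + \frac{C + F}{3} = -3 + \left(\frac{C}{3} + \frac{F}{3}\right) = -3 + \frac{C}{3} + \frac{F}{3}$)
$\left(-90 + 104\right) \sqrt{72 + Q{\left(4 - 2,-5 \right)}} = \left(-90 + 104\right) \sqrt{72 + \left(-3 + \frac{1}{3} \left(-5\right) + \frac{4 - 2}{3}\right)} = 14 \sqrt{72 - \left(\frac{14}{3} - \frac{4 - 2}{3}\right)} = 14 \sqrt{72 - 4} = 14 \sqrt{68} = 14 \cdot 2 \sqrt{17} = 28 \sqrt{17}$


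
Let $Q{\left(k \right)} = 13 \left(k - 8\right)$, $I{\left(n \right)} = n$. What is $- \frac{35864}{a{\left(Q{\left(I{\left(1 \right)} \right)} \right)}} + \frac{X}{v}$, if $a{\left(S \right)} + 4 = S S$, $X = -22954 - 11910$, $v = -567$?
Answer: $\frac{89411480}{1564353} \approx 57.156$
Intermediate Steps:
$X = -34864$ ($X = -22954 - 11910 = -34864$)
$Q{\left(k \right)} = -104 + 13 k$ ($Q{\left(k \right)} = 13 \left(-8 + k\right) = -104 + 13 k$)
$a{\left(S \right)} = -4 + S^{2}$ ($a{\left(S \right)} = -4 + S S = -4 + S^{2}$)
$- \frac{35864}{a{\left(Q{\left(I{\left(1 \right)} \right)} \right)}} + \frac{X}{v} = - \frac{35864}{-4 + \left(-104 + 13 \cdot 1\right)^{2}} - \frac{34864}{-567} = - \frac{35864}{-4 + \left(-104 + 13\right)^{2}} - - \frac{34864}{567} = - \frac{35864}{-4 + \left(-91\right)^{2}} + \frac{34864}{567} = - \frac{35864}{-4 + 8281} + \frac{34864}{567} = - \frac{35864}{8277} + \frac{34864}{567} = \frac{89411480}{1564353}$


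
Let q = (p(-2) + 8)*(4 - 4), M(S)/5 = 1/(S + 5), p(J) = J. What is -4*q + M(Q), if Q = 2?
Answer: 5/7 ≈ 0.71429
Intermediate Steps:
M(S) = 5/(5 + S) (M(S) = 5/(S + 5) = 5/(5 + S))
q = 0 (q = (-2 + 8)*(4 - 4) = 6*0 = 0)
-4*q + M(Q) = -4*0 + 5/(5 + 2) = 0 + 5/7 = 5/7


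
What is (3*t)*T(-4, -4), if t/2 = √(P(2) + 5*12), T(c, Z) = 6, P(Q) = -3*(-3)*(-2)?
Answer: 36*√42 ≈ 233.31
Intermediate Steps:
P(Q) = -18 (P(Q) = 9*(-2) = -18)
t = 2*√42 (t = 2*√(-18 + 5*12) = 2*√(-18 + 60) = 2*√42 ≈ 12.961)
(3*t)*T(-4, -4) = (3*(2*√42))*6 = (6*√42)*6 = 36*√42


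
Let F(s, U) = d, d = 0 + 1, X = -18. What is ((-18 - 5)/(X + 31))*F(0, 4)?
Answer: -23/13 ≈ -1.7692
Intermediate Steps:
d = 1
F(s, U) = 1
((-18 - 5)/(X + 31))*F(0, 4) = ((-18 - 5)/(-18 + 31))*1 = -23/13*1 = -23/13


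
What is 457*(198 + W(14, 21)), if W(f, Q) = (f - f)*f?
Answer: 90486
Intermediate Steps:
W(f, Q) = 0 (W(f, Q) = 0*f = 0)
457*(198 + W(14, 21)) = 457*(198 + 0) = 457*198 = 90486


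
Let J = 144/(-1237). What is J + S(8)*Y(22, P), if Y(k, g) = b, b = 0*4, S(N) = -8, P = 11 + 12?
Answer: -144/1237 ≈ -0.11641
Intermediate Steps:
P = 23
b = 0
J = -144/1237 (J = 144*(-1/1237) = -144/1237 ≈ -0.11641)
Y(k, g) = 0
J + S(8)*Y(22, P) = -144/1237 - 8*0 = -144/1237 + 0 = -144/1237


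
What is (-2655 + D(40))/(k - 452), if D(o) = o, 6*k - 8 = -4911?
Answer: 3138/1523 ≈ 2.0604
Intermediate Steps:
k = -4903/6 (k = 4/3 + (⅙)*(-4911) = 4/3 - 1637/2 = -4903/6 ≈ -817.17)
(-2655 + D(40))/(k - 452) = (-2655 + 40)/(-4903/6 - 452) = -2615/(-7615/6) = -2615*(-6/7615) = 3138/1523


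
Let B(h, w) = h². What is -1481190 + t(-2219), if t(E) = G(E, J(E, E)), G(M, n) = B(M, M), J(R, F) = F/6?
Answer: 3442771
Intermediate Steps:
J(R, F) = F/6 (J(R, F) = F*(⅙) = F/6)
G(M, n) = M²
t(E) = E²
-1481190 + t(-2219) = -1481190 + (-2219)² = -1481190 + 4923961 = 3442771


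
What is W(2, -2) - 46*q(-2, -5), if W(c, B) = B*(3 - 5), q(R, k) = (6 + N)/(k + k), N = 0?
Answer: 158/5 ≈ 31.600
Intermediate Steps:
q(R, k) = 3/k (q(R, k) = (6 + 0)/(k + k) = 6/((2*k)) = 6*(1/(2*k)) = 3/k)
W(c, B) = -2*B (W(c, B) = B*(-2) = -2*B)
W(2, -2) - 46*q(-2, -5) = -2*(-2) - 138/(-5) = 4 - 138*(-1)/5 = 4 - 46*(-3/5) = 4 + 138/5 = 158/5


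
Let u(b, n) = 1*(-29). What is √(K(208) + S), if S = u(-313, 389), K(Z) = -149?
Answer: I*√178 ≈ 13.342*I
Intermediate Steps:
u(b, n) = -29
S = -29
√(K(208) + S) = √(-149 - 29) = √(-178) = I*√178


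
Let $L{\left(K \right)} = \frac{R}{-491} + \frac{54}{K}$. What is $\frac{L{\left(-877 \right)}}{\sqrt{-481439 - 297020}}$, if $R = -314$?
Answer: $- \frac{22624 i \sqrt{778459}}{30473626783} \approx - 0.00065503 i$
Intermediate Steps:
$L{\left(K \right)} = \frac{314}{491} + \frac{54}{K}$ ($L{\left(K \right)} = - \frac{314}{-491} + \frac{54}{K} = \left(-314\right) \left(- \frac{1}{491}\right) + \frac{54}{K} = \frac{314}{491} + \frac{54}{K}$)
$\frac{L{\left(-877 \right)}}{\sqrt{-481439 - 297020}} = \frac{\frac{314}{491} + \frac{54}{-877}}{\sqrt{-481439 - 297020}} = \frac{\frac{314}{491} + 54 \left(- \frac{1}{877}\right)}{\sqrt{-481439 - 297020}} = \frac{\frac{314}{491} - \frac{54}{877}}{\sqrt{-481439 - 297020}} = \frac{248864}{430607 \sqrt{-778459}} = \frac{248864}{430607 i \sqrt{778459}} = \frac{248864 \left(- \frac{i \sqrt{778459}}{778459}\right)}{430607} = - \frac{22624 i \sqrt{778459}}{30473626783}$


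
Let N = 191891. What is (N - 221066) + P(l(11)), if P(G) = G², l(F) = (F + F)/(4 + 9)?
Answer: -4930091/169 ≈ -29172.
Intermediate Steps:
l(F) = 2*F/13 (l(F) = (2*F)/13 = (2*F)*(1/13) = 2*F/13)
(N - 221066) + P(l(11)) = (191891 - 221066) + ((2/13)*11)² = -29175 + (22/13)² = -29175 + 484/169 = -4930091/169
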